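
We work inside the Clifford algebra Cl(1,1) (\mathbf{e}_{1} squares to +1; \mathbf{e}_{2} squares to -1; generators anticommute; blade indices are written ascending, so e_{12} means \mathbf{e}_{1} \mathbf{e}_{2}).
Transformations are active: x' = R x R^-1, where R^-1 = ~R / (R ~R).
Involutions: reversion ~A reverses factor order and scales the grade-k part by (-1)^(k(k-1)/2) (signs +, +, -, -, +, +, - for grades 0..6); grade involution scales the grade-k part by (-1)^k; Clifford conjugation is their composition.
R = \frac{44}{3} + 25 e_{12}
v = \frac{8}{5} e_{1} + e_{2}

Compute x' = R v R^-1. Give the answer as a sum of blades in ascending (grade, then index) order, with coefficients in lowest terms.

~R = \frac{44}{3} - 25 e_{12}, and R ~R = -\frac{3689}{9}, so R^-1 = ~R / (-\frac{3689}{9}).
R v = -\frac{23}{15} e_{1} - \frac{76}{3} e_{2}
Answer: -\frac{27488}{18445} e_{1} + \frac{2999}{3689} e_{2}


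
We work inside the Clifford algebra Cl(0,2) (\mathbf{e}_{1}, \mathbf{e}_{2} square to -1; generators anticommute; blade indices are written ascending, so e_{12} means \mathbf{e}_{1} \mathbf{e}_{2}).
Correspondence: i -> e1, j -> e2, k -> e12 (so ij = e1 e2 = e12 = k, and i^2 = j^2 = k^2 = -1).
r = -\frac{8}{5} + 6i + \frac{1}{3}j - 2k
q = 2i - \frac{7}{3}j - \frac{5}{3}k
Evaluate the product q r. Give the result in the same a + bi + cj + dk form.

In blades: q = 2 e_{1} - \frac{7}{3} e_{2} - \frac{5}{3} e_{12}, r = -\frac{8}{5} + 6 e_{1} + \frac{1}{3} e_{2} - 2 e_{12}.
Distribute q over r term by term (generator squares from the signature, products reordered to ascending indices): (2 e_{1})*r = -12 - \frac{16}{5} e_{1} + 4 e_{2} + \frac{2}{3} e_{12}; (-\frac{7}{3} e_{2})*r = \frac{7}{9} + \frac{14}{3} e_{1} + \frac{56}{15} e_{2} + 14 e_{12}; (-\frac{5}{3} e_{12})*r = -\frac{10}{3} + \frac{5}{9} e_{1} - 10 e_{2} + \frac{8}{3} e_{12}.
Sum: -\frac{131}{9} + \frac{91}{45} e_{1} - \frac{34}{15} e_{2} + \frac{52}{3} e_{12}; translating back through the correspondence:
Answer: -\frac{131}{9} + \frac{91}{45}i - \frac{34}{15}j + \frac{52}{3}k


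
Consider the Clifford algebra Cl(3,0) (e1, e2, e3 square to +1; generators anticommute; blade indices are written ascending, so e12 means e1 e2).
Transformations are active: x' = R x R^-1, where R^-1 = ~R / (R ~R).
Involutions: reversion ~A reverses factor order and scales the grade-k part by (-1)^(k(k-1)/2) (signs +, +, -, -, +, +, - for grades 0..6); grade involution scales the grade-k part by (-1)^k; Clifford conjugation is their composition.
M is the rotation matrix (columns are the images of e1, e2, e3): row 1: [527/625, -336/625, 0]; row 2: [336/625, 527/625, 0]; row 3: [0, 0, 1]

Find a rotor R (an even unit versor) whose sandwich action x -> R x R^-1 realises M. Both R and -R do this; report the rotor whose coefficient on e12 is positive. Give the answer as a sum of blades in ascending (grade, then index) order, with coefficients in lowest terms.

Method: write R = a + b12*e12 + b13*e13 + b23*e23 with a^2 + b12^2 + b13^2 + b23^2 = 1 (so R^-1 = ~R). Expanding the columns R e_j ~R gives tr M = 4a^2 - 1 and, from the antisymmetric part, M21 - M12 = -4a*b12, M13 - M31 = 4a*b13, M32 - M23 = -4a*b23.
Here tr M = 1679/625, so a^2 = (1 + tr M)/4 = 576/625 and a = ±24/25. Taking a = 24/25: M21 - M12 = 672/625, M13 - M31 = 0, M32 - M23 = 0, giving b12 = -7/25, b13 = 0, b23 = 0, i.e. R = 24/25 - 7/25*e12.
Its e12 coefficient is negative, so report the other preimage -R.
Answer: -24/25 + 7/25*e12. Why the constraint matters: R and -R act identically through the sandwich — M has trace 1679/625 either way — so only the sign condition on e12 picks one of the two preimages.


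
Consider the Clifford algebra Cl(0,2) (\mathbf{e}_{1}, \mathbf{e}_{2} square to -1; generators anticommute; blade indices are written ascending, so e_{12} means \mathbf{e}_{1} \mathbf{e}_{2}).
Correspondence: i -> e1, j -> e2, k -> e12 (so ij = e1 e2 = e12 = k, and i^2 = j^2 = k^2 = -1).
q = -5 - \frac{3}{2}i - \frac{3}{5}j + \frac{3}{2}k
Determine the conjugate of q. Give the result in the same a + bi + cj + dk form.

In blades: q = -5 - \frac{3}{2} e_{1} - \frac{3}{5} e_{2} + \frac{3}{2} e_{12}.
Conjugation here is Clifford conjugation: the scalar is fixed and the grade-1 and grade-2 blades all flip sign, giving -5 + \frac{3}{2} e_{1} + \frac{3}{5} e_{2} - \frac{3}{2} e_{12}; translating back:
Answer: -5 + \frac{3}{2}i + \frac{3}{5}j - \frac{3}{2}k


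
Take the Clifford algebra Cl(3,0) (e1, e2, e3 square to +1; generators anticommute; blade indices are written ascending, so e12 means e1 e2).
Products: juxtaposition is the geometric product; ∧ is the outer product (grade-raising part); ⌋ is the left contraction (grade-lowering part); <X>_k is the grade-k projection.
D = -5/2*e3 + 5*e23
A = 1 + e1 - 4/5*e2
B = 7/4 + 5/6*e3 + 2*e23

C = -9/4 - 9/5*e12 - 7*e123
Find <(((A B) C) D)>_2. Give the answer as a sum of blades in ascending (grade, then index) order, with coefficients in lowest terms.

step 1: 7/4 + 7/4*e1 - 7/5*e2 - 23/30*e3 + 5/6*e13 + 4/3*e23 + 2*e123
step 2: 161/16 + 3451/1200*e1 - 35/6*e2 + 213/40*e3 + 133/60*e12 - 371/40*e13 - 67/4*e23 - 1537/100*e123
step 3: 1127/16 + 8003/80*e1 + 61/4*e2 - 5215/96*e3 + 424/5*e12 + 623/160*e13 + 3115/48*e23 + 707/80*e123
step 4: 424/5*e12 + 623/160*e13 + 3115/48*e23
Answer: 424/5*e12 + 623/160*e13 + 3115/48*e23


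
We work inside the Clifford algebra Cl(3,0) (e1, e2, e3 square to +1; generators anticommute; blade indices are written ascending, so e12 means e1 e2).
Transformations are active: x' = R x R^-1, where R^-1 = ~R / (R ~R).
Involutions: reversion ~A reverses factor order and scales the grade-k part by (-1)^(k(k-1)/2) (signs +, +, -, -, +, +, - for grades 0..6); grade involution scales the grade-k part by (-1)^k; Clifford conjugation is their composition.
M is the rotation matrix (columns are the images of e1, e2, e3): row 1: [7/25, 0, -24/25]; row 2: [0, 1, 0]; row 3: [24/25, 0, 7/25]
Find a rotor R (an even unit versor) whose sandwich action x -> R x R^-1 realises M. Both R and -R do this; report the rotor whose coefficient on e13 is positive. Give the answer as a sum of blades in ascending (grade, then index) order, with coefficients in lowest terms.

Method: write R = a + b12*e12 + b13*e13 + b23*e23 with a^2 + b12^2 + b13^2 + b23^2 = 1 (so R^-1 = ~R). Expanding the columns R e_j ~R gives tr M = 4a^2 - 1 and, from the antisymmetric part, M21 - M12 = -4a*b12, M13 - M31 = 4a*b13, M32 - M23 = -4a*b23.
Here tr M = 39/25, so a^2 = (1 + tr M)/4 = 16/25 and a = ±4/5. Taking a = 4/5: M21 - M12 = 0, M13 - M31 = -48/25, M32 - M23 = 0, giving b12 = 0, b13 = -3/5, b23 = 0, i.e. R = 4/5 - 3/5*e13.
Its e13 coefficient is negative, so report the other preimage -R.
Answer: -4/5 + 3/5*e13. Uniqueness: Spin(3) -> SO(3) maps R and -R to the same rotation of trace 39/25; fixing the sign of the e13 coefficient removes the ambiguity.


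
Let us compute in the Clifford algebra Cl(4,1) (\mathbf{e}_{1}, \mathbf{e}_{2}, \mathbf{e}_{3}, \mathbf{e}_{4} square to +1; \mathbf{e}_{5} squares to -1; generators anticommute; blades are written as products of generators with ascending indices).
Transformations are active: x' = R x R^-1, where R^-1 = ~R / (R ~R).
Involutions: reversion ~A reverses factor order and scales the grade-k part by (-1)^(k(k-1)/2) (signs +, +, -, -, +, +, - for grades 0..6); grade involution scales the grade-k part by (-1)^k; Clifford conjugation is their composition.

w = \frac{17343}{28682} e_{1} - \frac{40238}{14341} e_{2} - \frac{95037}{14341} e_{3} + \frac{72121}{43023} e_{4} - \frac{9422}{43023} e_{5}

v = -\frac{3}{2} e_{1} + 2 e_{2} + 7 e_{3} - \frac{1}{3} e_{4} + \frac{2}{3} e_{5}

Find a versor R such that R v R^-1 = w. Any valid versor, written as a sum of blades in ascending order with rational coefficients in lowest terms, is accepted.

Construction: equal norms (both \frac{659}{12}) license R = v + w = -\frac{12840}{14341} e_{1} - \frac{11556}{14341} e_{2} + \frac{5350}{14341} e_{3} + \frac{19260}{14341} e_{4} + \frac{6420}{14341} e_{5} — nothing changes along that direction, while (v - w)/2 changes sign, so v maps onto w.
Answer: -\frac{12840}{14341} e_{1} - \frac{11556}{14341} e_{2} + \frac{5350}{14341} e_{3} + \frac{19260}{14341} e_{4} + \frac{6420}{14341} e_{5}


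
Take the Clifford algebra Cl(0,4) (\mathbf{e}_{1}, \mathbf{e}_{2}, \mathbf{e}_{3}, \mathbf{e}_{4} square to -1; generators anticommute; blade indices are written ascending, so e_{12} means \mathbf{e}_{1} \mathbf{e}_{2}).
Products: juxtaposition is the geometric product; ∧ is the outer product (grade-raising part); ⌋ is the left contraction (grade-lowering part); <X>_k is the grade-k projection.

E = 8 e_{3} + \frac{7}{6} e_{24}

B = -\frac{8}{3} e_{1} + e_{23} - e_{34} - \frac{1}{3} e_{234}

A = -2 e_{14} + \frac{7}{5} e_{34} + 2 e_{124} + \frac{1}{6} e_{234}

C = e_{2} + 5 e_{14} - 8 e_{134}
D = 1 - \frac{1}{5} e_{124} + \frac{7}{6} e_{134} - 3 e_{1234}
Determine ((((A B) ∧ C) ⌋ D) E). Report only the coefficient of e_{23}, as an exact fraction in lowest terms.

step 1: \frac{121}{90} + \frac{19}{30} e_{2} + \frac{31}{6} e_{4} + \frac{4}{3} e_{13} + \frac{101}{15} e_{24} - \frac{8}{3} e_{123} - \frac{86}{15} e_{134} - \frac{14}{9} e_{1234}
step 2: \frac{121}{90} e_{2} + \frac{121}{18} e_{14} - \frac{31}{6} e_{24} - \frac{4}{3} e_{123} - \frac{19}{6} e_{124} - \frac{484}{45} e_{134} - \frac{2}{3} e_{1234}
step 3: -\frac{2677}{270} - \frac{31}{30} e_{1} + \frac{2783}{90} e_{2} - \frac{179}{108} e_{3} + 4 e_{4} + \frac{31}{2} e_{13} - \frac{121}{450} e_{14} + \frac{121}{6} e_{23} - \frac{121}{30} e_{134}
step 4: \frac{358}{27} - 124 e_{1} - \frac{470}{3} e_{2} - \frac{10708}{135} e_{3} - \frac{19481}{540} e_{4} - \frac{847}{2700} e_{12} - \frac{124}{15} e_{13} - \frac{484}{15} e_{14} + \frac{11132}{45} e_{23} - \frac{18739}{1620} e_{24} - \frac{305}{36} e_{34} + \frac{847}{180} e_{123} - \frac{217}{180} e_{124} + \frac{484}{225} e_{134} + \frac{1253}{648} e_{234} - \frac{217}{12} e_{1234}
Answer: \frac{11132}{45}


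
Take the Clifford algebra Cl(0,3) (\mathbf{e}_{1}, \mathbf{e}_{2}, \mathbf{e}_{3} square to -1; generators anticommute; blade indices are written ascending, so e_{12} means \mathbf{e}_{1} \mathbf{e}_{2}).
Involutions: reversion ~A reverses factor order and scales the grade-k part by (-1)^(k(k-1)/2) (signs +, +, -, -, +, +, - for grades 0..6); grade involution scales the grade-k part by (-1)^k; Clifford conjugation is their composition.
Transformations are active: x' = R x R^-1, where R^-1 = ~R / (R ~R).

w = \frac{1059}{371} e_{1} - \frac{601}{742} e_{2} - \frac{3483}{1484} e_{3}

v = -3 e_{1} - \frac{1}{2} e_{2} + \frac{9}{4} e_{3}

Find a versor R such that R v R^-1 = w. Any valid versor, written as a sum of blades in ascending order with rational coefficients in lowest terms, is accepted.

Key observation: q(v) = q(w) = -\frac{229}{16} (sandwiches preserve the norm), so R = v + w = -\frac{54}{371} e_{1} - \frac{486}{371} e_{2} - \frac{36}{371} e_{3} works whenever it is invertible — the component of v along it is kept and (v - w)/2 reverses, sending v to w.
Answer: -\frac{54}{371} e_{1} - \frac{486}{371} e_{2} - \frac{36}{371} e_{3}


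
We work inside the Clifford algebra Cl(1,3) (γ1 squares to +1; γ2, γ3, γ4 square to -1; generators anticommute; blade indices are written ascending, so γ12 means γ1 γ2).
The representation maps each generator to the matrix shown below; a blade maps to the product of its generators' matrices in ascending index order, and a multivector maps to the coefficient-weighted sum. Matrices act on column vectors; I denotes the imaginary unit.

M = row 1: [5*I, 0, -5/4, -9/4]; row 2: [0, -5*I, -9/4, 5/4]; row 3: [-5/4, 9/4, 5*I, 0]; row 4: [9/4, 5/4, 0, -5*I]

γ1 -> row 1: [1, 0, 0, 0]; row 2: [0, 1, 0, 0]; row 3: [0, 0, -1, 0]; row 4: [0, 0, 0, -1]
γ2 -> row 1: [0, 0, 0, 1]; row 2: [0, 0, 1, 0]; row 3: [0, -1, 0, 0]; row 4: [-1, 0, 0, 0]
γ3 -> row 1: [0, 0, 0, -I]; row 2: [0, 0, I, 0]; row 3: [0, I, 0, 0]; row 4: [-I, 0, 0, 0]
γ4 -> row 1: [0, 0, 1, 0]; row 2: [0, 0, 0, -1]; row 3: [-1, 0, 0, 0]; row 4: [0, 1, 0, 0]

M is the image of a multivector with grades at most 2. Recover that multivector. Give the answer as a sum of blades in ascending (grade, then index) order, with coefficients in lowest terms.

Method: the blade images are trace-orthogonal — tr(rho(e_A) rho(e_B)^-1) = 4 if A = B and 0 otherwise — and rho(e_A)^-1 = (e_A)^2 * rho(e_A) with (e_A)^2 = +1 or -1, so the coefficient of e_A in the preimage is (e_A)^2 * tr(M rho(e_A))/4.
Nonzero projections over blades of grade <= 2: γ2: (γ2)^2 = -1, tr(M rho(γ2)) = 9, coefficient -9/4; γ14: (γ14)^2 = +1, tr(M rho(γ14)) = -5, coefficient -5/4; γ23: (γ23)^2 = -1, tr(M rho(γ23)) = 20, coefficient -5. Every other blade of grade <= 2 projects to 0.
Answer: -9/4*γ2 - 5/4*γ14 - 5*γ23


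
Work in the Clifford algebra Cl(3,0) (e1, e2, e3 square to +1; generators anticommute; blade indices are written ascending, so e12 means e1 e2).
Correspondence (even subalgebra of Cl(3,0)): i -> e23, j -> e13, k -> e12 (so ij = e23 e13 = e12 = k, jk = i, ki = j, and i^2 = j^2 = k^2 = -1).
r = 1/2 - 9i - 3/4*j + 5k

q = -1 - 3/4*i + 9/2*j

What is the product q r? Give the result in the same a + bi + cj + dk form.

In blades: q = -1 + 9/2*e13 - 3/4*e23, r = 1/2 + 5*e12 - 3/4*e13 - 9*e23.
Distribute q over r term by term (generator squares from the signature, products reordered to ascending indices): (-1)*r = -1/2 - 5*e12 + 3/4*e13 + 9*e23; (9/2*e13)*r = 27/8 + 81/2*e12 + 9/4*e13 + 45/2*e23; (-3/4*e23)*r = -27/4 + 9/16*e12 + 15/4*e13 - 3/8*e23.
Sum: -31/8 + 577/16*e12 + 27/4*e13 + 249/8*e23; translating back through the correspondence:
Answer: -31/8 + 249/8*i + 27/4*j + 577/16*k


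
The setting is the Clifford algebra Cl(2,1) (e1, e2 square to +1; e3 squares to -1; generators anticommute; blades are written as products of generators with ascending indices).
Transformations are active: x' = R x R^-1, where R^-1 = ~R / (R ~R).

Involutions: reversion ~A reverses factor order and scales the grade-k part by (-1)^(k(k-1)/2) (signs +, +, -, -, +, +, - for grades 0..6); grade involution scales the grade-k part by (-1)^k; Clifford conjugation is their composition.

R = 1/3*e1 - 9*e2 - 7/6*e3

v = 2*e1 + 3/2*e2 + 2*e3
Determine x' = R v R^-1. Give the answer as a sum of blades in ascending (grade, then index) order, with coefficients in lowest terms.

~R = 1/3*e1 - 9*e2 - 7/6*e3, and R ~R = 319/4, so R^-1 = ~R / (319/4).
R v = -21/2 + 37/2*e1 e2 + 3*e1 e3 - 65/4*e2 e3
Answer: -666/319*e1 + 555/638*e2 - 540/319*e3


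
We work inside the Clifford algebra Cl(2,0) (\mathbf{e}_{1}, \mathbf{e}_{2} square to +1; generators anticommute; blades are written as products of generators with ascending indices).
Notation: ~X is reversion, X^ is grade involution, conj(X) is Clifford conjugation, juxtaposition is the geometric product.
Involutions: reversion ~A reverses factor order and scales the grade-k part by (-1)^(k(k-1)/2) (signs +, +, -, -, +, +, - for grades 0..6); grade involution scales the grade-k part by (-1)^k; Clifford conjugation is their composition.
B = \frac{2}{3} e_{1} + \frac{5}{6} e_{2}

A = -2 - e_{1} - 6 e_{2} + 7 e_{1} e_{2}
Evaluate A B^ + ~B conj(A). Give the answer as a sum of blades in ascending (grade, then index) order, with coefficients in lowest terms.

first term: \frac{17}{3} - \frac{9}{2} e_{1} + \frac{19}{3} e_{2} - \frac{19}{6} e_{1} e_{2}
second term: \frac{17}{3} + \frac{9}{2} e_{1} - \frac{19}{3} e_{2} + \frac{19}{6} e_{1} e_{2}
Answer: \frac{34}{3}


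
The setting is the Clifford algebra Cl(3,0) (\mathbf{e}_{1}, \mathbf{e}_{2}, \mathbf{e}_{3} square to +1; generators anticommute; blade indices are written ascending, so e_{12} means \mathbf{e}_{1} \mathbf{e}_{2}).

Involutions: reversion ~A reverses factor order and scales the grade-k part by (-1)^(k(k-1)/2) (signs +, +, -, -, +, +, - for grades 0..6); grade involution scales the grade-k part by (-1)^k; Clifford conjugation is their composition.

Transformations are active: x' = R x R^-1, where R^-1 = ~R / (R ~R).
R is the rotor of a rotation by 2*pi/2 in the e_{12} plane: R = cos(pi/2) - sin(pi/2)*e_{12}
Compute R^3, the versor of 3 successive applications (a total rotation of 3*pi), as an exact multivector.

Rotor phase runs at HALF the rotation angle; powers of one rotor simply add phase, so after 3 steps in e_{12} the phase is 3*pi/2 = \frac{3 \pi}{2} and R^3 = cos(\frac{3 \pi}{2}) - sin(\frac{3 \pi}{2})*e_{12}.
cos(\frac{3 \pi}{2}) = 0 and sin(\frac{3 \pi}{2}) = -1, so R^3 = e_{12}. The net rotation is 1*pi (after discarding 1 full turn, each of which contributes a factor -1 to the rotor); the rotor keeps the half-angle phase exactly.
Answer: e_{12}


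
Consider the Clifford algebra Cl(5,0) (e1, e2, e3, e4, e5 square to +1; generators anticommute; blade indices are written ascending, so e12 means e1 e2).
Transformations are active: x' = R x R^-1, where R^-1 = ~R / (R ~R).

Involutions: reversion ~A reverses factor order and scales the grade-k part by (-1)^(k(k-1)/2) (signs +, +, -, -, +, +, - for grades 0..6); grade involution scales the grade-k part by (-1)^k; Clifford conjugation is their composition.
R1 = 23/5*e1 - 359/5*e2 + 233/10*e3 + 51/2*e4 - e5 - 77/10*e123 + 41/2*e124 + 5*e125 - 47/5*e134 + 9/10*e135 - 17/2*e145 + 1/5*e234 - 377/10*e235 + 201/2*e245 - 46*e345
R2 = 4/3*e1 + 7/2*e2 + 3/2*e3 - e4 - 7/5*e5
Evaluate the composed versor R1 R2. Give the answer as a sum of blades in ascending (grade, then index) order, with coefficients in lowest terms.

Distribute over the terms of R2 (each basis-blade product reordered to ascending indices, repeated generators contracted through their squares):
R1 (4/3*e1) = 92/15 + 1436/15*e12 - 466/15*e13 - 34*e14 + 4/3*e15 - 154/15*e23 + 82/3*e24 + 20/3*e25 - 188/15*e34 + 6/5*e35 - 34/3*e45 - 4/15*e1234 + 754/15*e1235 - 134*e1245 + 184/3*e1345
R1 (7/2*e2) = -2513/10 + 161/10*e12 + 539/20*e13 - 287/4*e14 - 35/2*e15 - 1631/20*e23 - 357/4*e24 + 7/2*e25 + 7/10*e34 - 2639/20*e35 + 1407/4*e45 - 329/10*e1234 + 63/20*e1235 - 119/4*e1245 + 161*e2345
R1 (3/2*e3) = 699/20 - 231/20*e12 + 69/10*e13 + 141/10*e14 - 27/20*e15 - 1077/10*e23 - 3/10*e24 + 1131/20*e25 - 153/4*e34 + 3/2*e35 - 69*e45 - 123/4*e1234 - 15/2*e1235 - 51/4*e1345 + 603/4*e2345
R1 (-e4) = -51/2 - 41/2*e12 + 47/5*e13 - 23/5*e14 - 17/2*e15 - 1/5*e23 + 359/5*e24 + 201/2*e25 - 233/10*e34 - 46*e35 - e45 + 77/10*e1234 + 5*e1245 + 9/10*e1345 - 377/10*e2345
R1 (-7/5*e5) = 7/5 - 7*e12 - 63/50*e13 + 119/10*e14 - 161/25*e15 + 2639/50*e23 - 1407/10*e24 + 2513/25*e25 + 322/5*e34 - 1631/50*e35 - 357/10*e45 + 539/50*e1235 - 287/10*e1245 + 329/25*e1345 - 7/25*e2345
Summing the partial products and collecting blades:
Answer: -14059/60 + 4367/60*e12 + 3277/300*e13 - 1687/20*e14 - 9737/300*e15 - 44081/300*e23 - 7867/60*e24 + 80321/300*e25 - 539/60*e34 - 20787/100*e35 + 14083/60*e45 - 3373/60*e1234 + 17009/300*e1235 - 3749/20*e1245 + 18793/300*e1345 + 27377/100*e2345


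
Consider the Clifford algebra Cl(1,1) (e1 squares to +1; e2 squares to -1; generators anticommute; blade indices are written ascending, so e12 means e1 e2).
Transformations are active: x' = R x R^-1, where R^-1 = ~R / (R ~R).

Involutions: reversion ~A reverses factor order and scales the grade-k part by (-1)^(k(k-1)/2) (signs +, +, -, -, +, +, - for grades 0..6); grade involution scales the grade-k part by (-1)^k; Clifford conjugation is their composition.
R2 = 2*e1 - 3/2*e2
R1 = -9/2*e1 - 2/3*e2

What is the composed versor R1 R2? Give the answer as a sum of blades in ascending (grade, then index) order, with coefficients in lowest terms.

Distribute over the terms of R1 (each basis-blade product reordered to ascending indices, repeated generators contracted through their squares):
(-9/2*e1) R2 = -9 + 27/4*e12
(-2/3*e2) R2 = -1 + 4/3*e12
Summing the partial products and collecting blades:
Answer: -10 + 97/12*e12


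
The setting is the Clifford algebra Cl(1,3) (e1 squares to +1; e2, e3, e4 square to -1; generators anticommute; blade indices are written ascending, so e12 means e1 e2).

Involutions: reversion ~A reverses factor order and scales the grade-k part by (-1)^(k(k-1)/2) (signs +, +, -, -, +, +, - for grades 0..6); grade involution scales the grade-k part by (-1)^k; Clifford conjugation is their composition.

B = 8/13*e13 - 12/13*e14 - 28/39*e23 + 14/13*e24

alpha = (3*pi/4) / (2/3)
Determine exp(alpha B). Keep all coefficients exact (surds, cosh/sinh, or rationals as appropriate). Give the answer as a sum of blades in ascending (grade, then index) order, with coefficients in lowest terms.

B^2 term by term: the squares give (8/13)^2*(e13)^2 + (-12/13)^2*(e14)^2 + (-28/39)^2*(e23)^2 + (14/13)^2*(e24)^2 = 64/169*(+1) + 144/169*(+1) + 784/1521*(-1) + 196/169*(-1) = -4/9 (each basis 2-blade squares to minus the product of its generators' squares); cross terms between blades sharing an index anticommute and cancel; the commuting (index-disjoint) pairs give grade-4 terms 2*c*c'*(blade product), which cancel blade by blade — e1234: -224/169 + 224/169 = 0 — confirming B is simple. So B^2 = -4/9.
B^2 = -4/9 — a negative square means the series sums to a rotation: l = 2/3, alpha*l = 3*pi/4, so exp(alpha B) = cos(3*pi/4) + (sin(3*pi/4)/(2/3))*B = -sqrt(2)/2 + (3*sqrt(2)/4)*B.
Answer: -sqrt(2)/2 + 6*sqrt(2)/13*e13 - 9*sqrt(2)/13*e14 - 7*sqrt(2)/13*e23 + 21*sqrt(2)/26*e24


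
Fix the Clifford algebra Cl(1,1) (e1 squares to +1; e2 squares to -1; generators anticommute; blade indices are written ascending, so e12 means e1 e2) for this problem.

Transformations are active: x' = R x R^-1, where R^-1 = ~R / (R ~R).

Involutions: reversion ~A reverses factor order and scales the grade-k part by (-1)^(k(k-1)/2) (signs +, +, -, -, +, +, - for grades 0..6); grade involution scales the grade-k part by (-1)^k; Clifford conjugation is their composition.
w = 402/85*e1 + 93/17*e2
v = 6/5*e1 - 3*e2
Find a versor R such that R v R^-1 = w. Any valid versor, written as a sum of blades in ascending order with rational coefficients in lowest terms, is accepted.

R = v + w = 504/85*e1 + 42/17*e2 works: the equal norms (-189/25) guarantee its sandwich swaps v into w.
Answer: 504/85*e1 + 42/17*e2


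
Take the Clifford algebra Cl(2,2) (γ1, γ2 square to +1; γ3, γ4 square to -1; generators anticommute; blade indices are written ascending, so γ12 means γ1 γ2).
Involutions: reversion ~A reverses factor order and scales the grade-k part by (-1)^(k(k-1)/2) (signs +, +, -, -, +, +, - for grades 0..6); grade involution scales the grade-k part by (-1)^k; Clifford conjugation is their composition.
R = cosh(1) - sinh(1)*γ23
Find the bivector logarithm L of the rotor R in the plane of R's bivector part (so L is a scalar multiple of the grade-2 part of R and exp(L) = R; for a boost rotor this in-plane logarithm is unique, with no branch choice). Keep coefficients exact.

The scalar part of R is cosh(1), giving the rapidity magnitude (cosh is even); the bivector part supplies orientation, its quotient by sinh of the rapidity is the plane, and L = rapidity * plane — unique in that plane, since flipping both signs leaves L unchanged.
Concretely: cosh(rapidity) = cosh(1) gives rapidity = ±1, and since rapidity/sinh(rapidity) is even the sign is immaterial: L = (rapidity/sinh(rapidity)) * <R>_2 = (1/sinh(1)) * <R>_2.
Answer: -γ23


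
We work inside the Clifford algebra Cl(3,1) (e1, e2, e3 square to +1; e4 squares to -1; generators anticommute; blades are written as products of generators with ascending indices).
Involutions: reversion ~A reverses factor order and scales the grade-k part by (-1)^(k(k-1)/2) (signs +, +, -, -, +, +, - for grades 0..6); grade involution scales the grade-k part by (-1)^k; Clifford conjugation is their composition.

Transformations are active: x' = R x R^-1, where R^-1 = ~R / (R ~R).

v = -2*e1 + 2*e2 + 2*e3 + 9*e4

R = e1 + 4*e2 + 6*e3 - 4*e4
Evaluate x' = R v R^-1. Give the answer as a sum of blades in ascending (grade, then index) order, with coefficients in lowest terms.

~R = e1 + 4*e2 + 6*e3 - 4*e4, and R ~R = 37, so R^-1 = ~R / (37).
R v = 54 + 10*e1 e2 + 14*e1 e3 + e1 e4 - 4*e2 e3 + 44*e2 e4 + 62*e3 e4
Answer: 182/37*e1 + 358/37*e2 + 574/37*e3 - 765/37*e4


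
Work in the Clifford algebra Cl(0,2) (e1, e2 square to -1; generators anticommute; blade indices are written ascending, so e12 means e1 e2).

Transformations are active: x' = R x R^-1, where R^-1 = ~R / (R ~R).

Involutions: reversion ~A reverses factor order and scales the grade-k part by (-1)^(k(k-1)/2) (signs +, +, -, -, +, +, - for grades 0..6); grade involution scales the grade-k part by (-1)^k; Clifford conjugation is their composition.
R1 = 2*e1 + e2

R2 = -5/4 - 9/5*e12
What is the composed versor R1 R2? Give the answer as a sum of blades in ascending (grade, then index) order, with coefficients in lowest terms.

Distribute over the terms of R1 (each basis-blade product reordered to ascending indices, repeated generators contracted through their squares):
(2*e1) R2 = -5/2*e1 + 18/5*e2
(e2) R2 = -9/5*e1 - 5/4*e2
Summing the partial products and collecting blades:
Answer: -43/10*e1 + 47/20*e2


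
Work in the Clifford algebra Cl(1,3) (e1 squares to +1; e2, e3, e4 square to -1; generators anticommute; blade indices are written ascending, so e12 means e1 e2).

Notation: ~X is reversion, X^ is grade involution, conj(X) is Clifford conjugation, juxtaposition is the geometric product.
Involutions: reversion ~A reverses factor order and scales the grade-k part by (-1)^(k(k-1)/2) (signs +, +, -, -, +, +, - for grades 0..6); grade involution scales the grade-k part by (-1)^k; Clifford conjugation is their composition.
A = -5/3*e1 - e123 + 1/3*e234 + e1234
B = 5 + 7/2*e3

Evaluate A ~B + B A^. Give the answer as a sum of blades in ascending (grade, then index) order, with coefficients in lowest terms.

first term: -25/3*e1 + 7/2*e12 - 35/6*e13 + 7/6*e24 - 5*e123 + 7/2*e124 + 5/3*e234 + 5*e1234
second term: 25/3*e1 - 7/2*e12 - 35/6*e13 - 7/6*e24 + 5*e123 - 7/2*e124 - 5/3*e234 + 5*e1234
Answer: -35/3*e13 + 10*e1234


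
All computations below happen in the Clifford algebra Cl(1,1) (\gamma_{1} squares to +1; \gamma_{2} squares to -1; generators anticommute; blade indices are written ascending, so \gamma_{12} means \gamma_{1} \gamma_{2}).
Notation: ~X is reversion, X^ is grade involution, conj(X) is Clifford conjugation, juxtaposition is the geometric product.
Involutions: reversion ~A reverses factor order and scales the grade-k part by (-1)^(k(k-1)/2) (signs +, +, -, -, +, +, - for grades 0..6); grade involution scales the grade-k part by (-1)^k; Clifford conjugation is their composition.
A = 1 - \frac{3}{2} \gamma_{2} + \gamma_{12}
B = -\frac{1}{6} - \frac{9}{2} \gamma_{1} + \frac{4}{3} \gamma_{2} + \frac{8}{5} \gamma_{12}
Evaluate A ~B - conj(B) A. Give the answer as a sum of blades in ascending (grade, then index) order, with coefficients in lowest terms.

first term: \frac{7}{30} - \frac{103}{30} \gamma_{1} + \frac{73}{12} \gamma_{2} - \frac{511}{60} \gamma_{12}
second term: -\frac{113}{30} + \frac{23}{30} \gamma_{1} + \frac{41}{12} \gamma_{2} - \frac{511}{60} \gamma_{12}
Answer: 4 - \frac{21}{5} \gamma_{1} + \frac{8}{3} \gamma_{2}


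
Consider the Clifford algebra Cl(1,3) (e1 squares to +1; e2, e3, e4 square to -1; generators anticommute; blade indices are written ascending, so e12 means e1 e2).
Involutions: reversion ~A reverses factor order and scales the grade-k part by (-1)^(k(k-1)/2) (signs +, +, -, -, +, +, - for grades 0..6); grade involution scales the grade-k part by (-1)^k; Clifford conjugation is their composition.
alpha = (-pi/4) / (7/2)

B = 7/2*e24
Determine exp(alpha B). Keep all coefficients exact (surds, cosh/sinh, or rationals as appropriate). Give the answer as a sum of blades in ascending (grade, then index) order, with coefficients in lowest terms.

B^2 = (7/2)^2*(e24)^2 = 49/4*(-1) = -49/4 (a basis 2-blade squares to minus the product of its generators' squares).
B^2 = -49/4 — circular case — the even/odd split gives cos and sin: l = 7/2, alpha*l = -pi/4, so exp(alpha B) = cos(-pi/4) + (sin(-pi/4)/(7/2))*B = sqrt(2)/2 + (-sqrt(2)/7)*B.
Answer: sqrt(2)/2 - sqrt(2)/2*e24


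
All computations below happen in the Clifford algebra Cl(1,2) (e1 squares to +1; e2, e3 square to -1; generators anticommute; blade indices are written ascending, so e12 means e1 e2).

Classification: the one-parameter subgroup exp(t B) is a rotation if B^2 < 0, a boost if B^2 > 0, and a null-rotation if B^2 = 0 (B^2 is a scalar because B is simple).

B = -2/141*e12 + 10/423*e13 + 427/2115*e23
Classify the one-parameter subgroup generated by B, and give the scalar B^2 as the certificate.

B^2 term by term: the squares give (-2/141)^2*(e12)^2 + (10/423)^2*(e13)^2 + (427/2115)^2*(e23)^2 = 4/19881*(+1) + 100/178929*(+1) + 182329/4473225*(-1) = -1/25 (each basis 2-blade squares to minus the product of its generators' squares); cross terms between blades sharing an index anticommute and cancel. So B^2 = -1/25.
Answer: rotation, certificate B^2 = -1/25. The scalar -1/25 is the complete invariant here: its sign names the subgroup type.


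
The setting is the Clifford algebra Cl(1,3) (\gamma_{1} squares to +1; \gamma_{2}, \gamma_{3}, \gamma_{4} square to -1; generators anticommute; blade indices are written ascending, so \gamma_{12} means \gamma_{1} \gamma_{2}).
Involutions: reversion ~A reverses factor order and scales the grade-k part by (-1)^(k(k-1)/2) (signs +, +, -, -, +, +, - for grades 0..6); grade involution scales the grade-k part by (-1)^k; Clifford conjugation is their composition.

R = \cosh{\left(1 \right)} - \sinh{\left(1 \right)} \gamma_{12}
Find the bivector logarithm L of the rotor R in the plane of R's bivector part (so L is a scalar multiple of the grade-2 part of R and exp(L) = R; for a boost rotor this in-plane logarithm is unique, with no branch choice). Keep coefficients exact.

The scalar part of R is \cosh{\left(1 \right)}, which fixes the rapidity magnitude through cosh (cosh is even, so it cannot fix the sign — the bivector part carries that); dividing the bivector part by sinh of the rapidity gives the plane, and L = rapidity * plane, where the joint sign ambiguity of (rapidity, plane) cancels in the product.
Concretely: cosh(rapidity) = \cosh{\left(1 \right)} gives rapidity = ±1, and since rapidity/sinh(rapidity) is even the sign is immaterial: L = (rapidity/sinh(rapidity)) * <R>_2 = (\frac{1}{\sinh{\left(1 \right)}}) * <R>_2.
Answer: -\gamma_{12}


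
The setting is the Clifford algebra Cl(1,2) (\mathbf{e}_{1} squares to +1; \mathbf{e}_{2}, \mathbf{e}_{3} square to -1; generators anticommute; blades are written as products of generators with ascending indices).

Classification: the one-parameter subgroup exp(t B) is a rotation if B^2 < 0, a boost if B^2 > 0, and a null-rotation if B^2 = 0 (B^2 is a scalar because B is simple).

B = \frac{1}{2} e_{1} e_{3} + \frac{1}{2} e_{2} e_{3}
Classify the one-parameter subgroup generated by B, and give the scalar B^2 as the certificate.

B^2 term by term: the squares give (\frac{1}{2})^2*(e_{1} e_{3})^2 + (\frac{1}{2})^2*(e_{2} e_{3})^2 = \frac{1}{4}*(+1) + \frac{1}{4}*(-1) = 0 (each basis 2-blade squares to minus the product of its generators' squares); cross terms between blades sharing an index anticommute and cancel. So B^2 = 0.
Answer: null-rotation, certificate B^2 = 0. Why this suffices: the scalar 0 survives any versor conjugation, so its sign alone determines the class however B is presented.


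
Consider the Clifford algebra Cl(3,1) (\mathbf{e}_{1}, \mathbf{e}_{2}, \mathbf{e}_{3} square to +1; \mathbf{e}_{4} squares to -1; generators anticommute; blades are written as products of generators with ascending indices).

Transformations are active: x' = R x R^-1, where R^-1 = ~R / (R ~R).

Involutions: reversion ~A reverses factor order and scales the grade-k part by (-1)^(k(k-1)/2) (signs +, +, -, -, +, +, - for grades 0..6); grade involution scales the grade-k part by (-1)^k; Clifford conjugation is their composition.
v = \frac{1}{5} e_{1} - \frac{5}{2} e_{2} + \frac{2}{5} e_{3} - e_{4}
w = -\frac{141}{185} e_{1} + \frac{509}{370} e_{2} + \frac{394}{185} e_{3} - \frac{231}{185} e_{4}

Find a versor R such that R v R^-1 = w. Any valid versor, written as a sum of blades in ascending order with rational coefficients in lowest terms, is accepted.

Here q(v) = q(w) = \frac{109}{20}; the classical choice R = v + w = -\frac{104}{185} e_{1} - \frac{208}{185} e_{2} + \frac{468}{185} e_{3} - \frac{416}{185} e_{4} then realises v -> w under the sandwich.
Answer: -\frac{104}{185} e_{1} - \frac{208}{185} e_{2} + \frac{468}{185} e_{3} - \frac{416}{185} e_{4}


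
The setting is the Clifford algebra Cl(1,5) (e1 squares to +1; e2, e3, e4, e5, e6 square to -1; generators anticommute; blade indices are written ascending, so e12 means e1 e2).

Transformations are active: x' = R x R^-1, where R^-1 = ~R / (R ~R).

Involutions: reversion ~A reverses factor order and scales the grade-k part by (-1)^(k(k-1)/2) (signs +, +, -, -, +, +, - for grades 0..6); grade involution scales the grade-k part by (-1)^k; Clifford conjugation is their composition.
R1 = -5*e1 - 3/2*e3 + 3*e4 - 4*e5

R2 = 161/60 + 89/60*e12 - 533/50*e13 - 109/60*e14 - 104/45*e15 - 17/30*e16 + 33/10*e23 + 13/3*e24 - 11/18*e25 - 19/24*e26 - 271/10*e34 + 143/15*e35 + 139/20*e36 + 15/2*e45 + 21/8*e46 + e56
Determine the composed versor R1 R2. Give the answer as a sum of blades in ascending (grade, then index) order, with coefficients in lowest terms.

Distribute over the terms of R1 (each basis-blade product reordered to ascending indices, repeated generators contracted through their squares):
(-5*e1) R2 = -161/12*e1 - 89/12*e2 + 533/10*e3 + 109/12*e4 + 104/9*e5 + 17/6*e6 - 33/2*e123 - 65/3*e124 + 55/18*e125 + 95/24*e126 + 271/2*e134 - 143/3*e135 - 139/4*e136 - 75/2*e145 - 105/8*e146 - 5*e156
(-3/2*e3) R2 = 1599/100*e1 - 99/20*e2 - 161/40*e3 - 813/20*e4 + 143/10*e5 + 417/40*e6 - 89/40*e123 - 109/40*e134 - 52/15*e135 - 17/20*e136 + 13/2*e234 - 11/12*e235 - 19/16*e236 - 45/4*e345 - 63/16*e346 - 3/2*e356
(3*e4) R2 = -109/20*e1 + 13*e2 - 813/10*e3 + 161/20*e4 - 45/2*e5 - 63/8*e6 + 89/20*e124 - 1599/50*e134 + 104/15*e145 + 17/10*e146 + 99/10*e234 + 11/6*e245 + 19/8*e246 - 143/5*e345 - 417/20*e346 + 3*e456
(-4*e5) R2 = 416/45*e1 + 22/9*e2 - 572/15*e3 - 30*e4 - 161/15*e5 + 4*e6 - 89/15*e125 + 1066/25*e135 + 109/15*e145 - 34/15*e156 - 66/5*e235 - 52/3*e245 - 19/6*e256 + 542/5*e345 + 139/5*e356 + 21/2*e456
Summing the partial products and collecting blades:
Answer: 5731/900*e1 + 277/90*e2 - 8419/120*e3 - 3211/60*e4 - 332/45*e5 + 563/60*e6 - 749/40*e123 - 1033/60*e124 - 259/90*e125 + 95/24*e126 + 20159/200*e134 - 637/75*e135 - 178/5*e136 - 233/10*e145 - 457/40*e146 - 109/15*e156 + 82/5*e234 - 847/60*e235 - 19/16*e236 - 31/2*e245 + 19/8*e246 - 19/6*e256 + 1371/20*e345 - 1983/80*e346 + 263/10*e356 + 27/2*e456


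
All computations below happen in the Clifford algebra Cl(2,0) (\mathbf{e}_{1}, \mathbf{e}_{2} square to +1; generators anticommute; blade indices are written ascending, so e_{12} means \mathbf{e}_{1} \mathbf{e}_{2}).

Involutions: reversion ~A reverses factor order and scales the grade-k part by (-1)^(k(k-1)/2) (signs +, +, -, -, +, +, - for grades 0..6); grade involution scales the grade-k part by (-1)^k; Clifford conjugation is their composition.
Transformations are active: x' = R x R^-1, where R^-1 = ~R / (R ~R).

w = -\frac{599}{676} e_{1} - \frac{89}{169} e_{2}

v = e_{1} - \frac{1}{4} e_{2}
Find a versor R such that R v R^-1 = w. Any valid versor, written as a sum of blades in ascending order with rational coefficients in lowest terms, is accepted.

Reasoning: v^2 = w^2 = \frac{17}{16} since conjugation preserves the quadratic form; R = v + w = \frac{77}{676} e_{1} - \frac{525}{676} e_{2} is then valid when invertible, keeping its own part and reversing (v - w)/2.
Answer: \frac{77}{676} e_{1} - \frac{525}{676} e_{2}


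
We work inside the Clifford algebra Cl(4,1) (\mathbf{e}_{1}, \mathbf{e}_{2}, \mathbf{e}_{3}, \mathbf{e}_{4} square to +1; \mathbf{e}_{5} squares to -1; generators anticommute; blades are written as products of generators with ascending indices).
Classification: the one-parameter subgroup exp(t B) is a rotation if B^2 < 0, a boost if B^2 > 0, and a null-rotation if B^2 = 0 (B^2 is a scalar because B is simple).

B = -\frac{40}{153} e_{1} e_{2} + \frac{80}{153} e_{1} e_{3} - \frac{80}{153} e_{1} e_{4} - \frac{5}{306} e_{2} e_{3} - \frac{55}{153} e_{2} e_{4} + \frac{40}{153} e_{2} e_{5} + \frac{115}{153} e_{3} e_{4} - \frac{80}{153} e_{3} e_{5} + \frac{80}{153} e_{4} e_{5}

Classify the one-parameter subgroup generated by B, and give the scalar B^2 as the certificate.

B^2 term by term: the squares give (-\frac{40}{153})^2*(e_{1} e_{2})^2 + (\frac{80}{153})^2*(e_{1} e_{3})^2 + (-\frac{80}{153})^2*(e_{1} e_{4})^2 + (-\frac{5}{306})^2*(e_{2} e_{3})^2 + (-\frac{55}{153})^2*(e_{2} e_{4})^2 + (\frac{40}{153})^2*(e_{2} e_{5})^2 + (\frac{115}{153})^2*(e_{3} e_{4})^2 + (-\frac{80}{153})^2*(e_{3} e_{5})^2 + (\frac{80}{153})^2*(e_{4} e_{5})^2 = \frac{1600}{23409}*(-1) + \frac{6400}{23409}*(-1) + \frac{6400}{23409}*(-1) + \frac{25}{93636}*(-1) + \frac{3025}{23409}*(-1) + \frac{1600}{23409}*(+1) + \frac{13225}{23409}*(-1) + \frac{6400}{23409}*(+1) + \frac{6400}{23409}*(+1) = -\frac{25}{36} (each basis 2-blade squares to minus the product of its generators' squares); cross terms between blades sharing an index anticommute and cancel; the commuting (index-disjoint) pairs give grade-4 terms 2*c*c'*(blade product), which cancel blade by blade — e_{1} e_{2} e_{3} e_{4}: -\frac{9200}{23409} + \frac{8800}{23409} + \frac{400}{23409} = 0; e_{1} e_{2} e_{3} e_{5}: \frac{6400}{23409} - \frac{6400}{23409} = 0; e_{1} e_{2} e_{4} e_{5}: -\frac{6400}{23409} + \frac{6400}{23409} = 0; e_{1} e_{3} e_{4} e_{5}: \frac{12800}{23409} - \frac{12800}{23409} = 0; e_{2} e_{3} e_{4} e_{5}: -\frac{400}{23409} - \frac{8800}{23409} + \frac{9200}{23409} = 0 — confirming B is simple. So B^2 = -\frac{25}{36}.
Answer: rotation, certificate B^2 = -\frac{25}{36}. The scalar -\frac{25}{36} is the complete invariant here: its sign names the subgroup type.


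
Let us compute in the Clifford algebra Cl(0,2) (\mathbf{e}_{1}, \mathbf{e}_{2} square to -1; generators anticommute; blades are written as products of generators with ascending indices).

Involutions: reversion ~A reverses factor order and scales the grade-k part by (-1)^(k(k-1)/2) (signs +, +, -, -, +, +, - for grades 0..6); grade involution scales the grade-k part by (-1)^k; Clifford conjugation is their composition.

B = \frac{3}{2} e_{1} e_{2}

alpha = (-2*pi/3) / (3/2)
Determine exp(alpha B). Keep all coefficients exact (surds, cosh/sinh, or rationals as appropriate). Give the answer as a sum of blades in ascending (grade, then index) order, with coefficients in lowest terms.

B^2 = (\frac{3}{2})^2*(e_{1} e_{2})^2 = \frac{9}{4}*(-1) = -\frac{9}{4} (a basis 2-blade squares to minus the product of its generators' squares).
B^2 = -\frac{9}{4} — circular case — the even/odd split gives cos and sin: l = \frac{3}{2}, alpha*l = - \frac{2 \pi}{3}, so exp(alpha B) = cos(- \frac{2 \pi}{3}) + (sin(- \frac{2 \pi}{3})/(\frac{3}{2}))*B = - \frac{1}{2} + (- \frac{\sqrt{3}}{3})*B.
Answer: - \frac{1}{2} - \frac{\sqrt{3}}{2} e_{1} e_{2}


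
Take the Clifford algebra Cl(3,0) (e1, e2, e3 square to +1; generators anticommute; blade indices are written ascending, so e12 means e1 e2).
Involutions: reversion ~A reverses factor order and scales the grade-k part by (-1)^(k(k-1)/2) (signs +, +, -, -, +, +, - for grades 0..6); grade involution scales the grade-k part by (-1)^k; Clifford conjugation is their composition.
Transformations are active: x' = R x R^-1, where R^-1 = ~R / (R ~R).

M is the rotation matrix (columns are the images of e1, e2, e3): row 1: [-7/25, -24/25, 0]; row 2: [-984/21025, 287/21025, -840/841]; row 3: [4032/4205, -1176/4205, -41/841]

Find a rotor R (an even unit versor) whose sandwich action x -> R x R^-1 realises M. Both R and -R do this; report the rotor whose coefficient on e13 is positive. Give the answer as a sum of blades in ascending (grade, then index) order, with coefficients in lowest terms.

Method: write R = a + b12*e12 + b13*e13 + b23*e23 with a^2 + b12^2 + b13^2 + b23^2 = 1 (so R^-1 = ~R). Expanding the columns R e_j ~R gives tr M = 4a^2 - 1 and, from the antisymmetric part, M21 - M12 = -4a*b12, M13 - M31 = 4a*b13, M32 - M23 = -4a*b23.
Here tr M = -265/841, so a^2 = (1 + tr M)/4 = 144/841 and a = ±12/29. Taking a = 12/29: M21 - M12 = 768/841, M13 - M31 = -4032/4205, M32 - M23 = 3024/4205, giving b12 = -16/29, b13 = -84/145, b23 = -63/145, i.e. R = 12/29 - 16/29*e12 - 84/145*e13 - 63/145*e23.
Its e13 coefficient is negative, so report the other preimage -R.
Answer: -12/29 + 16/29*e12 + 84/145*e13 + 63/145*e23. Sheet selection: the two-to-one cover makes ±R indistinguishable at the matrix level (trace -265/841), so uniqueness comes from the required sign on e13.
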